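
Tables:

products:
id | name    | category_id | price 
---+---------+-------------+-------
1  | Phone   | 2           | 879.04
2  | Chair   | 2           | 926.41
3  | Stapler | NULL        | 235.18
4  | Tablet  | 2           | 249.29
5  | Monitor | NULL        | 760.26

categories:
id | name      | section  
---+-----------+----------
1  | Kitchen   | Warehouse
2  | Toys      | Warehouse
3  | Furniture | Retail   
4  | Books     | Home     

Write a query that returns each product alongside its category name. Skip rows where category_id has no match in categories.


INNER JOIN keeps only products rows whose category_id matches an id in categories. Walk through each product:
  - product 1 (Phone): category_id=2 -> matches Toys
  - product 2 (Chair): category_id=2 -> matches Toys
  - product 3 (Stapler): category_id=NULL, no match -> dropped
  - product 4 (Tablet): category_id=2 -> matches Toys
  - product 5 (Monitor): category_id=NULL, no match -> dropped
So 2 of 5 rows are dropped.

SQL:
SELECT a.name, b.name AS category
FROM products a
INNER JOIN categories b ON a.category_id = b.id

Result:
name   | category
-------+---------
Phone  | Toys    
Chair  | Toys    
Tablet | Toys    


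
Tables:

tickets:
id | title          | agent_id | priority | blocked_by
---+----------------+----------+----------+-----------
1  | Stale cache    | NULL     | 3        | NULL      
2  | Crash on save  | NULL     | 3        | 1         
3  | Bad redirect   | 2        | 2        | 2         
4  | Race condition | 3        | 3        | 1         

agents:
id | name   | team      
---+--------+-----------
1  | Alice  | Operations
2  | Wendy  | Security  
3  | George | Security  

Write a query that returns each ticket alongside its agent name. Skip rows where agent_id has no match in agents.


INNER JOIN keeps only tickets rows whose agent_id matches an id in agents. Walk through each ticket:
  - ticket 1 (Stale cache): agent_id=NULL, no match -> dropped
  - ticket 2 (Crash on save): agent_id=NULL, no match -> dropped
  - ticket 3 (Bad redirect): agent_id=2 -> matches Wendy
  - ticket 4 (Race condition): agent_id=3 -> matches George
So 2 of 4 rows are dropped.

SQL:
SELECT a.title, b.name AS agent
FROM tickets a
INNER JOIN agents b ON a.agent_id = b.id

Result:
title          | agent 
---------------+-------
Bad redirect   | Wendy 
Race condition | George


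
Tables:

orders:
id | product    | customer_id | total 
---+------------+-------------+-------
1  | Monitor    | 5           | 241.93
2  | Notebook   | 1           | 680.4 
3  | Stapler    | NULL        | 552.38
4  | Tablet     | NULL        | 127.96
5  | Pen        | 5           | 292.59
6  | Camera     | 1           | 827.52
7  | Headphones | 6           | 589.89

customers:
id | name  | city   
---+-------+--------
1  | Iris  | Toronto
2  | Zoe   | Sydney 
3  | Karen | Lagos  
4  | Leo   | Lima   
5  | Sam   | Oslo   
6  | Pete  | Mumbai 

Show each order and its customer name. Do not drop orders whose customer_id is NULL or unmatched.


LEFT JOIN keeps every row from orders (the left table); where customer_id has no match in customers, the customer columns become NULL. Walk through each order:
  - order 1 (Monitor): customer_id=5 -> matches Sam
  - order 2 (Notebook): customer_id=1 -> matches Iris
  - order 3 (Stapler): customer_id=NULL, no match -> kept with NULL
  - order 4 (Tablet): customer_id=NULL, no match -> kept with NULL
  - order 5 (Pen): customer_id=5 -> matches Sam
  - order 6 (Camera): customer_id=1 -> matches Iris
  - order 7 (Headphones): customer_id=6 -> matches Pete
All 7 rows appear; 2 have NULL customer.

SQL:
SELECT a.product, b.name AS customer
FROM orders a
LEFT JOIN customers b ON a.customer_id = b.id

Result:
product    | customer
-----------+---------
Monitor    | Sam     
Notebook   | Iris    
Stapler    | NULL    
Tablet     | NULL    
Pen        | Sam     
Camera     | Iris    
Headphones | Pete    


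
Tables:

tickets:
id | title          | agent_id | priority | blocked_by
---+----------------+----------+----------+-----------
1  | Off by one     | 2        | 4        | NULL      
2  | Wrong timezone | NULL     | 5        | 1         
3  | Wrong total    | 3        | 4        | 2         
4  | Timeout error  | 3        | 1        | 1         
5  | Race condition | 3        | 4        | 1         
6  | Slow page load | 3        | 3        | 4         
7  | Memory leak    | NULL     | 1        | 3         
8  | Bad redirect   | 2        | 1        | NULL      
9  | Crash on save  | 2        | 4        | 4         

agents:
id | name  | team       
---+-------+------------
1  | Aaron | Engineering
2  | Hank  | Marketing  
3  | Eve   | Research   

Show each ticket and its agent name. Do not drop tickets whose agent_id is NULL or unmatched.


LEFT JOIN keeps every row from tickets (the left table); where agent_id has no match in agents, the agent columns become NULL. Walk through each ticket:
  - ticket 1 (Off by one): agent_id=2 -> matches Hank
  - ticket 2 (Wrong timezone): agent_id=NULL, no match -> kept with NULL
  - ticket 3 (Wrong total): agent_id=3 -> matches Eve
  - ticket 4 (Timeout error): agent_id=3 -> matches Eve
  - ticket 5 (Race condition): agent_id=3 -> matches Eve
  - ticket 6 (Slow page load): agent_id=3 -> matches Eve
  - ticket 7 (Memory leak): agent_id=NULL, no match -> kept with NULL
  - ticket 8 (Bad redirect): agent_id=2 -> matches Hank
  - ticket 9 (Crash on save): agent_id=2 -> matches Hank
All 9 rows appear; 2 have NULL agent.

SQL:
SELECT a.title, b.name AS agent
FROM tickets a
LEFT JOIN agents b ON a.agent_id = b.id

Result:
title          | agent
---------------+------
Off by one     | Hank 
Wrong timezone | NULL 
Wrong total    | Eve  
Timeout error  | Eve  
Race condition | Eve  
Slow page load | Eve  
Memory leak    | NULL 
Bad redirect   | Hank 
Crash on save  | Hank 


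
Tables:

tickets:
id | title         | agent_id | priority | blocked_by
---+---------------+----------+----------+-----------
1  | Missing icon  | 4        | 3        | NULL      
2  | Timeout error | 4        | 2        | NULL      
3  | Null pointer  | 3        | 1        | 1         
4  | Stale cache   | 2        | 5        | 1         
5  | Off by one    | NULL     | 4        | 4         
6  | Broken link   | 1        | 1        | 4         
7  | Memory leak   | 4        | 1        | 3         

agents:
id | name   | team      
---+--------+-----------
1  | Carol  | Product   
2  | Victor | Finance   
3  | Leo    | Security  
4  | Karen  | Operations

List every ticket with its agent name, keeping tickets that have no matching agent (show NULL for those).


LEFT JOIN keeps every row from tickets (the left table); where agent_id has no match in agents, the agent columns become NULL. Walk through each ticket:
  - ticket 1 (Missing icon): agent_id=4 -> matches Karen
  - ticket 2 (Timeout error): agent_id=4 -> matches Karen
  - ticket 3 (Null pointer): agent_id=3 -> matches Leo
  - ticket 4 (Stale cache): agent_id=2 -> matches Victor
  - ticket 5 (Off by one): agent_id=NULL, no match -> kept with NULL
  - ticket 6 (Broken link): agent_id=1 -> matches Carol
  - ticket 7 (Memory leak): agent_id=4 -> matches Karen
All 7 rows appear; 1 has NULL agent.

SQL:
SELECT a.title, b.name AS agent
FROM tickets a
LEFT JOIN agents b ON a.agent_id = b.id

Result:
title         | agent 
--------------+-------
Missing icon  | Karen 
Timeout error | Karen 
Null pointer  | Leo   
Stale cache   | Victor
Off by one    | NULL  
Broken link   | Carol 
Memory leak   | Karen 


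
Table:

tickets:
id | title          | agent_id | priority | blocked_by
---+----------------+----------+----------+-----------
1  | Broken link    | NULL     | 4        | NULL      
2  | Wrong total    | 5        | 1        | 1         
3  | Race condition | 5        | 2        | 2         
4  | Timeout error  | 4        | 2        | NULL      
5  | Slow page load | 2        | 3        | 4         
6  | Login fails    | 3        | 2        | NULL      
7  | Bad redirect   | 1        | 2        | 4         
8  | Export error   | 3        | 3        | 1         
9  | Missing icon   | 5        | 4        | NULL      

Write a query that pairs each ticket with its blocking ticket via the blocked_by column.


This is a self-join: tickets is joined to a second copy of itself, matching each row's blocked_by to another row's id. Use LEFT JOIN so rows with blocked_by=NULL are kept.
  - ticket 1 (Broken link): blocked_by=NULL -> NULL
  - ticket 2 (Wrong total): blocked_by=1 -> Broken link
  - ticket 3 (Race condition): blocked_by=2 -> Wrong total
  - ticket 4 (Timeout error): blocked_by=NULL -> NULL
  - ticket 5 (Slow page load): blocked_by=4 -> Timeout error
  - ticket 6 (Login fails): blocked_by=NULL -> NULL
  - ticket 7 (Bad redirect): blocked_by=4 -> Timeout error
  - ticket 8 (Export error): blocked_by=1 -> Broken link
  - ticket 9 (Missing icon): blocked_by=NULL -> NULL

SQL:
SELECT a.title AS item, b.title AS blocked_by
FROM tickets a
LEFT JOIN tickets b ON a.blocked_by = b.id

Result:
item           | blocked_by   
---------------+--------------
Broken link    | NULL         
Wrong total    | Broken link  
Race condition | Wrong total  
Timeout error  | NULL         
Slow page load | Timeout error
Login fails    | NULL         
Bad redirect   | Timeout error
Export error   | Broken link  
Missing icon   | NULL         


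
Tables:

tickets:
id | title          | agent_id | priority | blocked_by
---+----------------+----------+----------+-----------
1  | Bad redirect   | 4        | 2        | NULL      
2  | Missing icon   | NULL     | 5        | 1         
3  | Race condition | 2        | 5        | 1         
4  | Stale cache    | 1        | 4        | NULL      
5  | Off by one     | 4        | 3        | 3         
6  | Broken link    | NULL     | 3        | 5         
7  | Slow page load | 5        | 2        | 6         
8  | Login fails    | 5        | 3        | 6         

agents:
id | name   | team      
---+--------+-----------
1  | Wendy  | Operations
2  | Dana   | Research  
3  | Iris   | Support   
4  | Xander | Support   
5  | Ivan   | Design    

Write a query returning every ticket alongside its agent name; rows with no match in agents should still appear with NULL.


LEFT JOIN keeps every row from tickets (the left table); where agent_id has no match in agents, the agent columns become NULL. Walk through each ticket:
  - ticket 1 (Bad redirect): agent_id=4 -> matches Xander
  - ticket 2 (Missing icon): agent_id=NULL, no match -> kept with NULL
  - ticket 3 (Race condition): agent_id=2 -> matches Dana
  - ticket 4 (Stale cache): agent_id=1 -> matches Wendy
  - ticket 5 (Off by one): agent_id=4 -> matches Xander
  - ticket 6 (Broken link): agent_id=NULL, no match -> kept with NULL
  - ticket 7 (Slow page load): agent_id=5 -> matches Ivan
  - ticket 8 (Login fails): agent_id=5 -> matches Ivan
All 8 rows appear; 2 have NULL agent.

SQL:
SELECT a.title, b.name AS agent
FROM tickets a
LEFT JOIN agents b ON a.agent_id = b.id

Result:
title          | agent 
---------------+-------
Bad redirect   | Xander
Missing icon   | NULL  
Race condition | Dana  
Stale cache    | Wendy 
Off by one     | Xander
Broken link    | NULL  
Slow page load | Ivan  
Login fails    | Ivan  


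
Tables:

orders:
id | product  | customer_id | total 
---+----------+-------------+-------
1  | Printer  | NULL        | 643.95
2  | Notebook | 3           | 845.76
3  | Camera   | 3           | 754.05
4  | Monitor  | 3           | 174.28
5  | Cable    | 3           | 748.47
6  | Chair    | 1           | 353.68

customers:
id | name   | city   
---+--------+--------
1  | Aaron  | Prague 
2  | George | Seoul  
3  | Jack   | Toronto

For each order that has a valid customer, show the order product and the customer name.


INNER JOIN keeps only orders rows whose customer_id matches an id in customers. Walk through each order:
  - order 1 (Printer): customer_id=NULL, no match -> dropped
  - order 2 (Notebook): customer_id=3 -> matches Jack
  - order 3 (Camera): customer_id=3 -> matches Jack
  - order 4 (Monitor): customer_id=3 -> matches Jack
  - order 5 (Cable): customer_id=3 -> matches Jack
  - order 6 (Chair): customer_id=1 -> matches Aaron
So 1 of 6 rows is dropped.

SQL:
SELECT a.product, b.name AS customer
FROM orders a
INNER JOIN customers b ON a.customer_id = b.id

Result:
product  | customer
---------+---------
Notebook | Jack    
Camera   | Jack    
Monitor  | Jack    
Cable    | Jack    
Chair    | Aaron   


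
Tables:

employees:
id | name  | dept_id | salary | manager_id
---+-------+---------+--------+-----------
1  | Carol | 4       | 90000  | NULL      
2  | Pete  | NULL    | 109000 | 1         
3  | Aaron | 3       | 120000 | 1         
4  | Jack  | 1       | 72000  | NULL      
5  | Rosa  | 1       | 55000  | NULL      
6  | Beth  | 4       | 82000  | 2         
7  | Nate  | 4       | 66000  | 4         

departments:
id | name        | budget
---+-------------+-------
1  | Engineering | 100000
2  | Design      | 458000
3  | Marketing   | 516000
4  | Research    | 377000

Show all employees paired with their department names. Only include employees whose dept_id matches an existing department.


INNER JOIN keeps only employees rows whose dept_id matches an id in departments. Walk through each employee:
  - employee 1 (Carol): dept_id=4 -> matches Research
  - employee 2 (Pete): dept_id=NULL, no match -> dropped
  - employee 3 (Aaron): dept_id=3 -> matches Marketing
  - employee 4 (Jack): dept_id=1 -> matches Engineering
  - employee 5 (Rosa): dept_id=1 -> matches Engineering
  - employee 6 (Beth): dept_id=4 -> matches Research
  - employee 7 (Nate): dept_id=4 -> matches Research
So 1 of 7 rows is dropped.

SQL:
SELECT a.name, b.name AS department
FROM employees a
INNER JOIN departments b ON a.dept_id = b.id

Result:
name  | department 
------+------------
Carol | Research   
Aaron | Marketing  
Jack  | Engineering
Rosa  | Engineering
Beth  | Research   
Nate  | Research   


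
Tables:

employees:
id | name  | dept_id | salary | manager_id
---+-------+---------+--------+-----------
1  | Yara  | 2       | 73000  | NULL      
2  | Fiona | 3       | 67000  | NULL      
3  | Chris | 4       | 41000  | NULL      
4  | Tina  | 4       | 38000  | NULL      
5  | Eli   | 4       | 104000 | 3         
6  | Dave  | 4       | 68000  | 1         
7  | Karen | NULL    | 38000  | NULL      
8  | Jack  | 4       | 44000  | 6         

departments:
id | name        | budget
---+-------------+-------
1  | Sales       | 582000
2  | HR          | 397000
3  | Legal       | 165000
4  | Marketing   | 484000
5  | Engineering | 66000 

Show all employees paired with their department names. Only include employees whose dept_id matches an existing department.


INNER JOIN keeps only employees rows whose dept_id matches an id in departments. Walk through each employee:
  - employee 1 (Yara): dept_id=2 -> matches HR
  - employee 2 (Fiona): dept_id=3 -> matches Legal
  - employee 3 (Chris): dept_id=4 -> matches Marketing
  - employee 4 (Tina): dept_id=4 -> matches Marketing
  - employee 5 (Eli): dept_id=4 -> matches Marketing
  - employee 6 (Dave): dept_id=4 -> matches Marketing
  - employee 7 (Karen): dept_id=NULL, no match -> dropped
  - employee 8 (Jack): dept_id=4 -> matches Marketing
So 1 of 8 rows is dropped.

SQL:
SELECT a.name, b.name AS department
FROM employees a
INNER JOIN departments b ON a.dept_id = b.id

Result:
name  | department
------+-----------
Yara  | HR        
Fiona | Legal     
Chris | Marketing 
Tina  | Marketing 
Eli   | Marketing 
Dave  | Marketing 
Jack  | Marketing 


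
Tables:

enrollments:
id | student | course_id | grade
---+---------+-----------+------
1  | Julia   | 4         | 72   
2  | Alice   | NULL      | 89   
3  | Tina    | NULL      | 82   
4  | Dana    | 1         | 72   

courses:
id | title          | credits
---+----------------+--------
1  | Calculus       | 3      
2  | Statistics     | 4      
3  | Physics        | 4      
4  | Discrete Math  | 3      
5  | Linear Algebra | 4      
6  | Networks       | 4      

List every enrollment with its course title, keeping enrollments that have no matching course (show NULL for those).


LEFT JOIN keeps every row from enrollments (the left table); where course_id has no match in courses, the course columns become NULL. Walk through each enrollment:
  - enrollment 1 (Julia): course_id=4 -> matches Discrete Math
  - enrollment 2 (Alice): course_id=NULL, no match -> kept with NULL
  - enrollment 3 (Tina): course_id=NULL, no match -> kept with NULL
  - enrollment 4 (Dana): course_id=1 -> matches Calculus
All 4 rows appear; 2 have NULL course.

SQL:
SELECT a.student, b.title AS course
FROM enrollments a
LEFT JOIN courses b ON a.course_id = b.id

Result:
student | course       
--------+--------------
Julia   | Discrete Math
Alice   | NULL         
Tina    | NULL         
Dana    | Calculus     


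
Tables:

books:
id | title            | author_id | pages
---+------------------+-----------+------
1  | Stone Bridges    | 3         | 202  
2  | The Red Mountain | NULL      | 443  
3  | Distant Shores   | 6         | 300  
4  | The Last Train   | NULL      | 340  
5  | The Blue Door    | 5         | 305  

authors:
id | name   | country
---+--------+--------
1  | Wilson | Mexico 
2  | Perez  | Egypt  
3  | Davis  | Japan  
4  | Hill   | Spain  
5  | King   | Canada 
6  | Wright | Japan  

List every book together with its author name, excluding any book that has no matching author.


INNER JOIN keeps only books rows whose author_id matches an id in authors. Walk through each book:
  - book 1 (Stone Bridges): author_id=3 -> matches Davis
  - book 2 (The Red Mountain): author_id=NULL, no match -> dropped
  - book 3 (Distant Shores): author_id=6 -> matches Wright
  - book 4 (The Last Train): author_id=NULL, no match -> dropped
  - book 5 (The Blue Door): author_id=5 -> matches King
So 2 of 5 rows are dropped.

SQL:
SELECT a.title, b.name AS author
FROM books a
INNER JOIN authors b ON a.author_id = b.id

Result:
title          | author
---------------+-------
Stone Bridges  | Davis 
Distant Shores | Wright
The Blue Door  | King  


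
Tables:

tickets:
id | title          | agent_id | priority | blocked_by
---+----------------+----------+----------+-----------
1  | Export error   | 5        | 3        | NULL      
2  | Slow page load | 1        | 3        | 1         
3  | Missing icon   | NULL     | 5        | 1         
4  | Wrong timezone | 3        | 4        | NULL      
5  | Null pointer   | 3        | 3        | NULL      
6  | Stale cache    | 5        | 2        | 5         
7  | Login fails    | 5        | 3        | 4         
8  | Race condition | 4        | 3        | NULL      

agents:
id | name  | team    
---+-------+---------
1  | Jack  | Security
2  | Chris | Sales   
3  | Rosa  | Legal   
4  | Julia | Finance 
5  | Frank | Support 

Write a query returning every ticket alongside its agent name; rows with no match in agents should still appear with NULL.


LEFT JOIN keeps every row from tickets (the left table); where agent_id has no match in agents, the agent columns become NULL. Walk through each ticket:
  - ticket 1 (Export error): agent_id=5 -> matches Frank
  - ticket 2 (Slow page load): agent_id=1 -> matches Jack
  - ticket 3 (Missing icon): agent_id=NULL, no match -> kept with NULL
  - ticket 4 (Wrong timezone): agent_id=3 -> matches Rosa
  - ticket 5 (Null pointer): agent_id=3 -> matches Rosa
  - ticket 6 (Stale cache): agent_id=5 -> matches Frank
  - ticket 7 (Login fails): agent_id=5 -> matches Frank
  - ticket 8 (Race condition): agent_id=4 -> matches Julia
All 8 rows appear; 1 has NULL agent.

SQL:
SELECT a.title, b.name AS agent
FROM tickets a
LEFT JOIN agents b ON a.agent_id = b.id

Result:
title          | agent
---------------+------
Export error   | Frank
Slow page load | Jack 
Missing icon   | NULL 
Wrong timezone | Rosa 
Null pointer   | Rosa 
Stale cache    | Frank
Login fails    | Frank
Race condition | Julia


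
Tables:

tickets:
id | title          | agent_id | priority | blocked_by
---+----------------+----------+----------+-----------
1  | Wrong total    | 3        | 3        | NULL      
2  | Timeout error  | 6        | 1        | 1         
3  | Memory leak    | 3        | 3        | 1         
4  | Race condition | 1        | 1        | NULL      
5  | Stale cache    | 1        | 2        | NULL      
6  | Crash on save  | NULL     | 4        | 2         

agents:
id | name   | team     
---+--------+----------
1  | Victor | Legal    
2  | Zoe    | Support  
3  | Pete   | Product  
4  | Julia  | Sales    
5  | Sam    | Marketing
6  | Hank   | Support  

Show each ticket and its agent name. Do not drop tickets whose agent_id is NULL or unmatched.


LEFT JOIN keeps every row from tickets (the left table); where agent_id has no match in agents, the agent columns become NULL. Walk through each ticket:
  - ticket 1 (Wrong total): agent_id=3 -> matches Pete
  - ticket 2 (Timeout error): agent_id=6 -> matches Hank
  - ticket 3 (Memory leak): agent_id=3 -> matches Pete
  - ticket 4 (Race condition): agent_id=1 -> matches Victor
  - ticket 5 (Stale cache): agent_id=1 -> matches Victor
  - ticket 6 (Crash on save): agent_id=NULL, no match -> kept with NULL
All 6 rows appear; 1 has NULL agent.

SQL:
SELECT a.title, b.name AS agent
FROM tickets a
LEFT JOIN agents b ON a.agent_id = b.id

Result:
title          | agent 
---------------+-------
Wrong total    | Pete  
Timeout error  | Hank  
Memory leak    | Pete  
Race condition | Victor
Stale cache    | Victor
Crash on save  | NULL  


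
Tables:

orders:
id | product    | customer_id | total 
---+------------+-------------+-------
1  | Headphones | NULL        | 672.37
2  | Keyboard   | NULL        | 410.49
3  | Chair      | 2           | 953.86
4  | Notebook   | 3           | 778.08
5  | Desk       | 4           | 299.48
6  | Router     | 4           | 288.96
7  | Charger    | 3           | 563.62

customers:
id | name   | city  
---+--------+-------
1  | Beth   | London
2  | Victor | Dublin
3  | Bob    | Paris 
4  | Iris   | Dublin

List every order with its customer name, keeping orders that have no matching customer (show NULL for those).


LEFT JOIN keeps every row from orders (the left table); where customer_id has no match in customers, the customer columns become NULL. Walk through each order:
  - order 1 (Headphones): customer_id=NULL, no match -> kept with NULL
  - order 2 (Keyboard): customer_id=NULL, no match -> kept with NULL
  - order 3 (Chair): customer_id=2 -> matches Victor
  - order 4 (Notebook): customer_id=3 -> matches Bob
  - order 5 (Desk): customer_id=4 -> matches Iris
  - order 6 (Router): customer_id=4 -> matches Iris
  - order 7 (Charger): customer_id=3 -> matches Bob
All 7 rows appear; 2 have NULL customer.

SQL:
SELECT a.product, b.name AS customer
FROM orders a
LEFT JOIN customers b ON a.customer_id = b.id

Result:
product    | customer
-----------+---------
Headphones | NULL    
Keyboard   | NULL    
Chair      | Victor  
Notebook   | Bob     
Desk       | Iris    
Router     | Iris    
Charger    | Bob     


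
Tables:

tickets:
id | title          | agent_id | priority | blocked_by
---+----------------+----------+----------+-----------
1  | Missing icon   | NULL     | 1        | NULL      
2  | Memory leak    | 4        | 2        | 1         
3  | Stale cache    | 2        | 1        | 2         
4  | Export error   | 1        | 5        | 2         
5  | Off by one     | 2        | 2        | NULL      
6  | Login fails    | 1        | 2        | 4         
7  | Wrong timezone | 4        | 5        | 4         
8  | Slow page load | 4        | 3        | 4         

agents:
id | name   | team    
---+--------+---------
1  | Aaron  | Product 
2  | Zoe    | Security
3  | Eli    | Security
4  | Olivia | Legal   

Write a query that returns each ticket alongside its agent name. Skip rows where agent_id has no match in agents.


INNER JOIN keeps only tickets rows whose agent_id matches an id in agents. Walk through each ticket:
  - ticket 1 (Missing icon): agent_id=NULL, no match -> dropped
  - ticket 2 (Memory leak): agent_id=4 -> matches Olivia
  - ticket 3 (Stale cache): agent_id=2 -> matches Zoe
  - ticket 4 (Export error): agent_id=1 -> matches Aaron
  - ticket 5 (Off by one): agent_id=2 -> matches Zoe
  - ticket 6 (Login fails): agent_id=1 -> matches Aaron
  - ticket 7 (Wrong timezone): agent_id=4 -> matches Olivia
  - ticket 8 (Slow page load): agent_id=4 -> matches Olivia
So 1 of 8 rows is dropped.

SQL:
SELECT a.title, b.name AS agent
FROM tickets a
INNER JOIN agents b ON a.agent_id = b.id

Result:
title          | agent 
---------------+-------
Memory leak    | Olivia
Stale cache    | Zoe   
Export error   | Aaron 
Off by one     | Zoe   
Login fails    | Aaron 
Wrong timezone | Olivia
Slow page load | Olivia


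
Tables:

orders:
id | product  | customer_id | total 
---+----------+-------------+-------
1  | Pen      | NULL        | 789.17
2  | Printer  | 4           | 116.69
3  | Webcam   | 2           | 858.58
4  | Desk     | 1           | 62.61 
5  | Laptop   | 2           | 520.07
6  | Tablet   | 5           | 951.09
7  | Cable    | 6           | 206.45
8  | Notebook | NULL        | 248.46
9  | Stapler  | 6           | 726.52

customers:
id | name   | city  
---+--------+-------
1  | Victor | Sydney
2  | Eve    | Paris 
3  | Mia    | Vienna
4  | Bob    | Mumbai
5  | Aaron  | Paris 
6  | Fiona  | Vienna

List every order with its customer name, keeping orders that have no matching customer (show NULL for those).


LEFT JOIN keeps every row from orders (the left table); where customer_id has no match in customers, the customer columns become NULL. Walk through each order:
  - order 1 (Pen): customer_id=NULL, no match -> kept with NULL
  - order 2 (Printer): customer_id=4 -> matches Bob
  - order 3 (Webcam): customer_id=2 -> matches Eve
  - order 4 (Desk): customer_id=1 -> matches Victor
  - order 5 (Laptop): customer_id=2 -> matches Eve
  - order 6 (Tablet): customer_id=5 -> matches Aaron
  - order 7 (Cable): customer_id=6 -> matches Fiona
  - order 8 (Notebook): customer_id=NULL, no match -> kept with NULL
  - order 9 (Stapler): customer_id=6 -> matches Fiona
All 9 rows appear; 2 have NULL customer.

SQL:
SELECT a.product, b.name AS customer
FROM orders a
LEFT JOIN customers b ON a.customer_id = b.id

Result:
product  | customer
---------+---------
Pen      | NULL    
Printer  | Bob     
Webcam   | Eve     
Desk     | Victor  
Laptop   | Eve     
Tablet   | Aaron   
Cable    | Fiona   
Notebook | NULL    
Stapler  | Fiona   


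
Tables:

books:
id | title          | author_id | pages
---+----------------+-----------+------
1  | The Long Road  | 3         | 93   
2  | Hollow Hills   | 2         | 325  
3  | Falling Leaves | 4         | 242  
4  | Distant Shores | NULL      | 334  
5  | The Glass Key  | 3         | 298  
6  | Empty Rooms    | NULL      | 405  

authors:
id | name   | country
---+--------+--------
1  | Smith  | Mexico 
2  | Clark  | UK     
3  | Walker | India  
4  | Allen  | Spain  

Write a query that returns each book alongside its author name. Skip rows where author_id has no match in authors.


INNER JOIN keeps only books rows whose author_id matches an id in authors. Walk through each book:
  - book 1 (The Long Road): author_id=3 -> matches Walker
  - book 2 (Hollow Hills): author_id=2 -> matches Clark
  - book 3 (Falling Leaves): author_id=4 -> matches Allen
  - book 4 (Distant Shores): author_id=NULL, no match -> dropped
  - book 5 (The Glass Key): author_id=3 -> matches Walker
  - book 6 (Empty Rooms): author_id=NULL, no match -> dropped
So 2 of 6 rows are dropped.

SQL:
SELECT a.title, b.name AS author
FROM books a
INNER JOIN authors b ON a.author_id = b.id

Result:
title          | author
---------------+-------
The Long Road  | Walker
Hollow Hills   | Clark 
Falling Leaves | Allen 
The Glass Key  | Walker


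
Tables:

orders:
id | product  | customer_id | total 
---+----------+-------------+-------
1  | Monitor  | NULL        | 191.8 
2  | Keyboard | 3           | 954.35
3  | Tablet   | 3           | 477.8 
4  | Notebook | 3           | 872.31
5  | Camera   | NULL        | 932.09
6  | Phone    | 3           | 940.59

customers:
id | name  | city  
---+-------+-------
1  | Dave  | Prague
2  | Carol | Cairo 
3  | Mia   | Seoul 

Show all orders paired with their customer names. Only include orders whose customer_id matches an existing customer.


INNER JOIN keeps only orders rows whose customer_id matches an id in customers. Walk through each order:
  - order 1 (Monitor): customer_id=NULL, no match -> dropped
  - order 2 (Keyboard): customer_id=3 -> matches Mia
  - order 3 (Tablet): customer_id=3 -> matches Mia
  - order 4 (Notebook): customer_id=3 -> matches Mia
  - order 5 (Camera): customer_id=NULL, no match -> dropped
  - order 6 (Phone): customer_id=3 -> matches Mia
So 2 of 6 rows are dropped.

SQL:
SELECT a.product, b.name AS customer
FROM orders a
INNER JOIN customers b ON a.customer_id = b.id

Result:
product  | customer
---------+---------
Keyboard | Mia     
Tablet   | Mia     
Notebook | Mia     
Phone    | Mia     


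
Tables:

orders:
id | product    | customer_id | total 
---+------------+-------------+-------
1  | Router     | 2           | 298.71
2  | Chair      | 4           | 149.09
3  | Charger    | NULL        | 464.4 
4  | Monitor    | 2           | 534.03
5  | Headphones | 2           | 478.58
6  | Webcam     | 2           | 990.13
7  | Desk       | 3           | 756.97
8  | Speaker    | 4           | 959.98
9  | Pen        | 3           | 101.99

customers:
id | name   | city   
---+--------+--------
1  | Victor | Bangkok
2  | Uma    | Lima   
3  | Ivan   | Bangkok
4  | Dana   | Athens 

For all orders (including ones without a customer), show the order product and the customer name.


LEFT JOIN keeps every row from orders (the left table); where customer_id has no match in customers, the customer columns become NULL. Walk through each order:
  - order 1 (Router): customer_id=2 -> matches Uma
  - order 2 (Chair): customer_id=4 -> matches Dana
  - order 3 (Charger): customer_id=NULL, no match -> kept with NULL
  - order 4 (Monitor): customer_id=2 -> matches Uma
  - order 5 (Headphones): customer_id=2 -> matches Uma
  - order 6 (Webcam): customer_id=2 -> matches Uma
  - order 7 (Desk): customer_id=3 -> matches Ivan
  - order 8 (Speaker): customer_id=4 -> matches Dana
  - order 9 (Pen): customer_id=3 -> matches Ivan
All 9 rows appear; 1 has NULL customer.

SQL:
SELECT a.product, b.name AS customer
FROM orders a
LEFT JOIN customers b ON a.customer_id = b.id

Result:
product    | customer
-----------+---------
Router     | Uma     
Chair      | Dana    
Charger    | NULL    
Monitor    | Uma     
Headphones | Uma     
Webcam     | Uma     
Desk       | Ivan    
Speaker    | Dana    
Pen        | Ivan    


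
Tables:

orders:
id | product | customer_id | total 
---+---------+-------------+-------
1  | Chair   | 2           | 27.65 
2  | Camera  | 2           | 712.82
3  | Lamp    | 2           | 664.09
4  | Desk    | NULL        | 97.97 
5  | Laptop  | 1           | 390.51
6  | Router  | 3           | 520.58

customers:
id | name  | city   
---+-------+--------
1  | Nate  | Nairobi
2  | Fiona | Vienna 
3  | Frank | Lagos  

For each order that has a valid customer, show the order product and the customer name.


INNER JOIN keeps only orders rows whose customer_id matches an id in customers. Walk through each order:
  - order 1 (Chair): customer_id=2 -> matches Fiona
  - order 2 (Camera): customer_id=2 -> matches Fiona
  - order 3 (Lamp): customer_id=2 -> matches Fiona
  - order 4 (Desk): customer_id=NULL, no match -> dropped
  - order 5 (Laptop): customer_id=1 -> matches Nate
  - order 6 (Router): customer_id=3 -> matches Frank
So 1 of 6 rows is dropped.

SQL:
SELECT a.product, b.name AS customer
FROM orders a
INNER JOIN customers b ON a.customer_id = b.id

Result:
product | customer
--------+---------
Chair   | Fiona   
Camera  | Fiona   
Lamp    | Fiona   
Laptop  | Nate    
Router  | Frank   


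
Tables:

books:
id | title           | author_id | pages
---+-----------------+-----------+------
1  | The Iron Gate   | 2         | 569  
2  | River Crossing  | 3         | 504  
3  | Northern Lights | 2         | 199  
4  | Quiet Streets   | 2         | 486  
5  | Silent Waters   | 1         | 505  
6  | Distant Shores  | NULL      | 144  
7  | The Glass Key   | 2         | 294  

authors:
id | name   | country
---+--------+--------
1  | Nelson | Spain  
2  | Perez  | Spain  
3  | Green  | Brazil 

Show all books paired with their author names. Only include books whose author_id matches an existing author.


INNER JOIN keeps only books rows whose author_id matches an id in authors. Walk through each book:
  - book 1 (The Iron Gate): author_id=2 -> matches Perez
  - book 2 (River Crossing): author_id=3 -> matches Green
  - book 3 (Northern Lights): author_id=2 -> matches Perez
  - book 4 (Quiet Streets): author_id=2 -> matches Perez
  - book 5 (Silent Waters): author_id=1 -> matches Nelson
  - book 6 (Distant Shores): author_id=NULL, no match -> dropped
  - book 7 (The Glass Key): author_id=2 -> matches Perez
So 1 of 7 rows is dropped.

SQL:
SELECT a.title, b.name AS author
FROM books a
INNER JOIN authors b ON a.author_id = b.id

Result:
title           | author
----------------+-------
The Iron Gate   | Perez 
River Crossing  | Green 
Northern Lights | Perez 
Quiet Streets   | Perez 
Silent Waters   | Nelson
The Glass Key   | Perez 


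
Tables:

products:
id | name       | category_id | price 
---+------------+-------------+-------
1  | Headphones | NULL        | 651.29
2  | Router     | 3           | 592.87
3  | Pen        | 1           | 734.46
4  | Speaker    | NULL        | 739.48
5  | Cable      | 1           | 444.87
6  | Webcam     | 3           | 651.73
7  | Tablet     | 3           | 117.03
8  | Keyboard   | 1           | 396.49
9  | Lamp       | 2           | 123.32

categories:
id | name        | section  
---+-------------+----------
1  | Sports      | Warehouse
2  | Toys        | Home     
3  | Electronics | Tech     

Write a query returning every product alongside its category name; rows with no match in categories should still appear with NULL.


LEFT JOIN keeps every row from products (the left table); where category_id has no match in categories, the category columns become NULL. Walk through each product:
  - product 1 (Headphones): category_id=NULL, no match -> kept with NULL
  - product 2 (Router): category_id=3 -> matches Electronics
  - product 3 (Pen): category_id=1 -> matches Sports
  - product 4 (Speaker): category_id=NULL, no match -> kept with NULL
  - product 5 (Cable): category_id=1 -> matches Sports
  - product 6 (Webcam): category_id=3 -> matches Electronics
  - product 7 (Tablet): category_id=3 -> matches Electronics
  - product 8 (Keyboard): category_id=1 -> matches Sports
  - product 9 (Lamp): category_id=2 -> matches Toys
All 9 rows appear; 2 have NULL category.

SQL:
SELECT a.name, b.name AS category
FROM products a
LEFT JOIN categories b ON a.category_id = b.id

Result:
name       | category   
-----------+------------
Headphones | NULL       
Router     | Electronics
Pen        | Sports     
Speaker    | NULL       
Cable      | Sports     
Webcam     | Electronics
Tablet     | Electronics
Keyboard   | Sports     
Lamp       | Toys       


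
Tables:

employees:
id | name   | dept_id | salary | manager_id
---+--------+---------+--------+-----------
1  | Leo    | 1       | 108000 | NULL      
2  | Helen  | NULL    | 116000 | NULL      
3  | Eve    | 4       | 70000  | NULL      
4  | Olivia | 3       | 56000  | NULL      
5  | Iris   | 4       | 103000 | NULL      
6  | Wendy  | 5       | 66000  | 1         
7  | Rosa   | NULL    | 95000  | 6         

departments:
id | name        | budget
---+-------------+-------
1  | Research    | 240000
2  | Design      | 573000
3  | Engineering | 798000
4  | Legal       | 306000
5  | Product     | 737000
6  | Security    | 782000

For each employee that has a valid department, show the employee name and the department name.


INNER JOIN keeps only employees rows whose dept_id matches an id in departments. Walk through each employee:
  - employee 1 (Leo): dept_id=1 -> matches Research
  - employee 2 (Helen): dept_id=NULL, no match -> dropped
  - employee 3 (Eve): dept_id=4 -> matches Legal
  - employee 4 (Olivia): dept_id=3 -> matches Engineering
  - employee 5 (Iris): dept_id=4 -> matches Legal
  - employee 6 (Wendy): dept_id=5 -> matches Product
  - employee 7 (Rosa): dept_id=NULL, no match -> dropped
So 2 of 7 rows are dropped.

SQL:
SELECT a.name, b.name AS department
FROM employees a
INNER JOIN departments b ON a.dept_id = b.id

Result:
name   | department 
-------+------------
Leo    | Research   
Eve    | Legal      
Olivia | Engineering
Iris   | Legal      
Wendy  | Product    


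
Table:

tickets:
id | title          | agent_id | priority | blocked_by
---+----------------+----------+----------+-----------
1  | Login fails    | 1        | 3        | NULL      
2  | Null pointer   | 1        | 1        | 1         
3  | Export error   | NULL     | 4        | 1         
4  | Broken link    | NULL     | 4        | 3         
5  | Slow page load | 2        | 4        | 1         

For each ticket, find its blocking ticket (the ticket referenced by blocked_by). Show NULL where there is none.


This is a self-join: tickets is joined to a second copy of itself, matching each row's blocked_by to another row's id. Use LEFT JOIN so rows with blocked_by=NULL are kept.
  - ticket 1 (Login fails): blocked_by=NULL -> NULL
  - ticket 2 (Null pointer): blocked_by=1 -> Login fails
  - ticket 3 (Export error): blocked_by=1 -> Login fails
  - ticket 4 (Broken link): blocked_by=3 -> Export error
  - ticket 5 (Slow page load): blocked_by=1 -> Login fails

SQL:
SELECT a.title AS item, b.title AS blocked_by
FROM tickets a
LEFT JOIN tickets b ON a.blocked_by = b.id

Result:
item           | blocked_by  
---------------+-------------
Login fails    | NULL        
Null pointer   | Login fails 
Export error   | Login fails 
Broken link    | Export error
Slow page load | Login fails 


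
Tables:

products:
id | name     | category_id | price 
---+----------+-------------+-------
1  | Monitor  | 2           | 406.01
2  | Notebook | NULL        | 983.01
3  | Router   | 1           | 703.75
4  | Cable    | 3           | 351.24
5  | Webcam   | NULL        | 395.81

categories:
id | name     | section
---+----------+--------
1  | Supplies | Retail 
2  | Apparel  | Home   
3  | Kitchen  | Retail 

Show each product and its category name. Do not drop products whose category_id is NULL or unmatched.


LEFT JOIN keeps every row from products (the left table); where category_id has no match in categories, the category columns become NULL. Walk through each product:
  - product 1 (Monitor): category_id=2 -> matches Apparel
  - product 2 (Notebook): category_id=NULL, no match -> kept with NULL
  - product 3 (Router): category_id=1 -> matches Supplies
  - product 4 (Cable): category_id=3 -> matches Kitchen
  - product 5 (Webcam): category_id=NULL, no match -> kept with NULL
All 5 rows appear; 2 have NULL category.

SQL:
SELECT a.name, b.name AS category
FROM products a
LEFT JOIN categories b ON a.category_id = b.id

Result:
name     | category
---------+---------
Monitor  | Apparel 
Notebook | NULL    
Router   | Supplies
Cable    | Kitchen 
Webcam   | NULL    


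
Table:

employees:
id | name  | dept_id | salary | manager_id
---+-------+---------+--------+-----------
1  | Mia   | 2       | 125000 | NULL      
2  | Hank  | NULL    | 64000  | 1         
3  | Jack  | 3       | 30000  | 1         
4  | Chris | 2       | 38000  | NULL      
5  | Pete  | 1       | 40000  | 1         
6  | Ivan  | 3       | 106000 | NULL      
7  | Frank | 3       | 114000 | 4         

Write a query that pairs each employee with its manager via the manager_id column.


This is a self-join: employees is joined to a second copy of itself, matching each row's manager_id to another row's id. Use LEFT JOIN so rows with manager_id=NULL are kept.
  - employee 1 (Mia): manager_id=NULL -> NULL
  - employee 2 (Hank): manager_id=1 -> Mia
  - employee 3 (Jack): manager_id=1 -> Mia
  - employee 4 (Chris): manager_id=NULL -> NULL
  - employee 5 (Pete): manager_id=1 -> Mia
  - employee 6 (Ivan): manager_id=NULL -> NULL
  - employee 7 (Frank): manager_id=4 -> Chris

SQL:
SELECT a.name AS item, b.name AS manager
FROM employees a
LEFT JOIN employees b ON a.manager_id = b.id

Result:
item  | manager
------+--------
Mia   | NULL   
Hank  | Mia    
Jack  | Mia    
Chris | NULL   
Pete  | Mia    
Ivan  | NULL   
Frank | Chris  
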